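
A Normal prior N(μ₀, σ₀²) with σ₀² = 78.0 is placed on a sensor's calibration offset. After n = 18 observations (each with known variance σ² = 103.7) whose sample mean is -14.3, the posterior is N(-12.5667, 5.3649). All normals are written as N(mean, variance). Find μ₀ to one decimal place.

μ₀ = 10.9

The posterior mean is a precision-weighted average: μ_n = (τ₀μ₀ + τ_data·x̄)/(τ₀+τ_data), with τ₀=1/σ₀² and τ_data=n/σ².
Here τ₀ = 1/78.0 = 0.012821 and τ_data = 18/103.7 = 0.173578, so τ_n = 0.186399.
Rearranging for μ₀: μ₀ = (μ_n·τ_n − τ_data·x̄)/τ₀ = (-12.5667·0.186399 − 0.173578·-14.3) / 0.012821 = 0.139745/0.012821 ≈ 10.9.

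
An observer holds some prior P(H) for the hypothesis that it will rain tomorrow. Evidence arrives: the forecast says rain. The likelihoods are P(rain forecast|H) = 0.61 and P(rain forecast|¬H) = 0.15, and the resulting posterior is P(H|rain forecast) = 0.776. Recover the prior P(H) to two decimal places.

P(H) = 0.46

In odds form, posterior odds = prior odds × likelihood ratio, so prior odds = posterior odds ÷ LR.
Posterior odds = 0.776/(1−0.776) = 3.4643. LR = 0.61/0.15 = 4.0667.
Prior odds = 3.4643/4.0667 = 0.8519, so P(H) = 0.8519/(1+0.8519) ≈ 0.46.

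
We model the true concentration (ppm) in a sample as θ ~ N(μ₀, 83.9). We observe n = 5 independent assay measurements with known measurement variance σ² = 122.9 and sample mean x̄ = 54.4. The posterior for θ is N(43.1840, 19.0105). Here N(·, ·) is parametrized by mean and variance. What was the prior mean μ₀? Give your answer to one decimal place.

μ₀ = 4.9

The posterior mean is a precision-weighted average: μ_n = (τ₀μ₀ + τ_data·x̄)/(τ₀+τ_data), with τ₀=1/σ₀² and τ_data=n/σ².
Here τ₀ = 1/83.9 = 0.011919 and τ_data = 5/122.9 = 0.040683, so τ_n = 0.052602.
Rearranging for μ₀: μ₀ = (μ_n·τ_n − τ_data·x̄)/τ₀ = (43.1840·0.052602 − 0.040683·54.4) / 0.011919 = 0.058410/0.011919 ≈ 4.9.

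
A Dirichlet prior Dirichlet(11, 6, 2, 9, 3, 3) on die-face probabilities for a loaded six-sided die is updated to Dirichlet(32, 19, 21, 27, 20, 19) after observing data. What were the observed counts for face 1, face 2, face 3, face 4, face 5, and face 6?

counts (21, 13, 19, 18, 17, 16)

For a Dirichlet(α) prior with multinomial counts c, the posterior is Dirichlet(α + c) componentwise.
Counts are posterior − prior componentwise: 32−11=21, 19−6=13, 21−2=19, 27−9=18, 20−3=17, 19−3=16.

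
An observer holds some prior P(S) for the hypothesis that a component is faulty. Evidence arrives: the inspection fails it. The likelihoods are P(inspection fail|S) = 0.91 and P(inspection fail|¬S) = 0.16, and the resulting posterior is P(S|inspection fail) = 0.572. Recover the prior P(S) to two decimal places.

In odds form, posterior odds = prior odds × likelihood ratio, so prior odds = posterior odds ÷ LR.
Posterior odds = 0.572/(1−0.572) = 1.3364. LR = 0.91/0.16 = 5.6875.
Prior odds = 1.3364/5.6875 = 0.2350, so P(S) = 0.2350/(1+0.2350) ≈ 0.19.

P(S) = 0.19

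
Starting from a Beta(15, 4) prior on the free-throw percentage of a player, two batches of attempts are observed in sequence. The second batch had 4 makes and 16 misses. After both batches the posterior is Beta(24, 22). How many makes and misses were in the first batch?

5 makes and 2 misses

Sequential conjugate updates are equivalent to a single update on the pooled data, so total successes = posterior α − prior α and total failures = posterior β − prior β.
Total across both batches: 24−15=9 makes, 22−4=18 misses.
Subtract the second batch: 9−4=5 makes and 18−16=2 misses.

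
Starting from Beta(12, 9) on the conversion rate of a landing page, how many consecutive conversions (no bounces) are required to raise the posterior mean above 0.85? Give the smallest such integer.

After k conversions and 0 bounces the posterior is Beta(12+k, 9), with mean (12+k)/(12+9+k).
Set (12+k)/(21+k) > 0.85 and solve: k > (0.85·21 − 12)/(1 − 0.85) = 39.000.
The smallest integer exceeding 39.000 is 40.

k = 40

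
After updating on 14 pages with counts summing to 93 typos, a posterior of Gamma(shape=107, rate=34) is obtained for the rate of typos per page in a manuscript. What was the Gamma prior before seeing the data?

A Gamma(α, β) prior (rate parametrization) on a Poisson rate with n observations summing to S gives posterior Gamma(α+S, β+n).
So α = 107 − 93 = 14 and β = 34 − 14 = 20.

Gamma(shape=14, rate=20)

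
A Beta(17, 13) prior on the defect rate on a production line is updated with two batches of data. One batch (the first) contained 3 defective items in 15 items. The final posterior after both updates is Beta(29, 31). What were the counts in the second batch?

9 defective items and 6 good items

Because Beta–binomial updating is additive in the counts, the combined data contributed (α_post−α_prior, β_post−β_prior) successes and failures.
Total across both batches: 29−17=12 defective items, 31−13=18 good items.
Subtract the first batch: 12−3=9 defective items and 18−12=6 good items.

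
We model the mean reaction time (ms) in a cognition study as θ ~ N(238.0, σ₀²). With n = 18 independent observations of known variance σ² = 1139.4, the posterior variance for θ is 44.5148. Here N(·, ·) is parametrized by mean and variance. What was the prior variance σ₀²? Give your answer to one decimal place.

For the Normal–Normal model with known σ², precisions add: τ_n = τ₀ + n/σ².
So 1/σ₀² = 1/44.5148 − 18/1139.4 = 0.022464 − 0.015798 = 0.006666.
Hence σ₀² = 1/0.006666 ≈ 150.0.

σ₀² = 150.0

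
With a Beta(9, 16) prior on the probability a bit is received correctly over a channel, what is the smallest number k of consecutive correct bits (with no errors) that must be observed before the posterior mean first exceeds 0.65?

After k correct bits and 0 errors the posterior is Beta(9+k, 16), with mean (9+k)/(9+16+k).
Set (9+k)/(25+k) > 0.65 and solve: k > (0.65·25 − 9)/(1 − 0.65) = 20.714.
The smallest integer exceeding 20.714 is 21, and checking k=21: (30)/(46) = 0.6522 > 0.65.

k = 21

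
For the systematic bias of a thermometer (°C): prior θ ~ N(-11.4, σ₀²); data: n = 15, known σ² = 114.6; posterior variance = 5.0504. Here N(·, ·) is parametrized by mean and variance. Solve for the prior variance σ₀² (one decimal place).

σ₀² = 14.9

For the Normal–Normal model with known σ², precisions add: τ_n = τ₀ + n/σ².
So 1/σ₀² = 1/5.0504 − 15/114.6 = 0.198004 − 0.130890 = 0.067114.
Hence σ₀² = 1/0.067114 ≈ 14.9.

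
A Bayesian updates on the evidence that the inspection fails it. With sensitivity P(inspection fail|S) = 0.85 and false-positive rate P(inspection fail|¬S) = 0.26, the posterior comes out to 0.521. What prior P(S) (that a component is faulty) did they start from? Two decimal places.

Bayes' rule in odds form gives O(S|E) = O(S)·[P(E|S)/P(E|¬S)], hence O(S) = O(S|E)/LR.
Posterior odds = 0.521/(1−0.521) = 1.0877. LR = 0.85/0.26 = 3.2692.
Prior odds = 1.0877/3.2692 = 0.3327, so P(S) = 0.3327/(1+0.3327) ≈ 0.25.

P(S) = 0.25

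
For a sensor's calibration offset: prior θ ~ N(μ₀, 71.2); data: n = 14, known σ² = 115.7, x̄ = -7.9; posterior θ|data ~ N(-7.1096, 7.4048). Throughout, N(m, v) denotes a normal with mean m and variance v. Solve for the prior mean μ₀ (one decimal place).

μ₀ = -0.3

With known observation variance, the Normal–Normal posterior has precision τ_n = τ₀ + n/σ² and mean μ_n = (τ₀μ₀ + (n/σ²)x̄)/τ_n.
Here τ₀ = 1/71.2 = 0.014045 and τ_data = 14/115.7 = 0.121003, so τ_n = 0.135048.
Rearranging for μ₀: μ₀ = (μ_n·τ_n − τ_data·x̄)/τ₀ = (-7.1096·0.135048 − 0.121003·-7.9) / 0.014045 = -0.004214/0.014045 ≈ -0.3.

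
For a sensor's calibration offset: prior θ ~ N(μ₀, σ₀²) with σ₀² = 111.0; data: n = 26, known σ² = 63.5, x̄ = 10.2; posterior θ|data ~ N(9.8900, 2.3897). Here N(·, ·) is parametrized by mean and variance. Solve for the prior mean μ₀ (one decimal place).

With known observation variance, the Normal–Normal posterior has precision τ_n = τ₀ + n/σ² and mean μ_n = (τ₀μ₀ + (n/σ²)x̄)/τ_n.
Here τ₀ = 1/111.0 = 0.009009 and τ_data = 26/63.5 = 0.409449, so τ_n = 0.418458.
Rearranging for μ₀: μ₀ = (μ_n·τ_n − τ_data·x̄)/τ₀ = (9.8900·0.418458 − 0.409449·10.2) / 0.009009 = -0.037830/0.009009 ≈ -4.2.

μ₀ = -4.2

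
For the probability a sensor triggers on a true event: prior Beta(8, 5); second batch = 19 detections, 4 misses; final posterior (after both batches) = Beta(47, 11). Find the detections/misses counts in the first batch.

20 detections and 2 misses

Sequential conjugate updates are equivalent to a single update on the pooled data, so total successes = posterior α − prior α and total failures = posterior β − prior β.
Total across both batches: 47−8=39 detections, 11−5=6 misses.
Subtract the second batch: 39−19=20 detections and 6−4=2 misses.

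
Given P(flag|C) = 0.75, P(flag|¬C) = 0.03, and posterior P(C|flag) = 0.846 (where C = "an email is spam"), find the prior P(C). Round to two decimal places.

P(C) = 0.18

Bayes' rule in odds form gives O(C|E) = O(C)·[P(E|C)/P(E|¬C)], hence O(C) = O(C|E)/LR.
Posterior odds = 0.846/(1−0.846) = 5.4935. LR = 0.75/0.03 = 25.0000.
Prior odds = 5.4935/25.0000 = 0.2197, so P(C) = 0.2197/(1+0.2197) ≈ 0.18.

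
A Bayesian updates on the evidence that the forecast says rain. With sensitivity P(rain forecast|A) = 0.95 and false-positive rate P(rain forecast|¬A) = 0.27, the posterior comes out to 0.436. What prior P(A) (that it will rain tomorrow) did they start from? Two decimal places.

In odds form, posterior odds = prior odds × likelihood ratio, so prior odds = posterior odds ÷ LR.
Posterior odds = 0.436/(1−0.436) = 0.7730. LR = 0.95/0.27 = 3.5185.
Prior odds = 0.7730/3.5185 = 0.2197, so P(A) = 0.2197/(1+0.2197) ≈ 0.18.

P(A) = 0.18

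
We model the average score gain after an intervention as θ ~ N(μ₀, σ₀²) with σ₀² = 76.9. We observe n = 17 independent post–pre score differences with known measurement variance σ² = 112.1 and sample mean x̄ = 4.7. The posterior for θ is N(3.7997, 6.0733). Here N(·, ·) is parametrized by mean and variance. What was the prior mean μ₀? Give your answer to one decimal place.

The posterior mean is a precision-weighted average: μ_n = (τ₀μ₀ + τ_data·x̄)/(τ₀+τ_data), with τ₀=1/σ₀² and τ_data=n/σ².
Here τ₀ = 1/76.9 = 0.013004 and τ_data = 17/112.1 = 0.151650, so τ_n = 0.164654.
Rearranging for μ₀: μ₀ = (μ_n·τ_n − τ_data·x̄)/τ₀ = (3.7997·0.164654 − 0.151650·4.7) / 0.013004 = -0.087119/0.013004 ≈ -6.7.

μ₀ = -6.7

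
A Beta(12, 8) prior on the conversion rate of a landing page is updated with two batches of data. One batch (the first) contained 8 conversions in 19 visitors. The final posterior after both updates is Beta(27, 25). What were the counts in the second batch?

Because Beta–binomial updating is additive in the counts, the combined data contributed (α_post−α_prior, β_post−β_prior) successes and failures.
Total across both batches: 27−12=15 conversions, 25−8=17 bounces.
Subtract the first batch: 15−8=7 conversions and 17−11=6 bounces.

7 conversions and 6 bounces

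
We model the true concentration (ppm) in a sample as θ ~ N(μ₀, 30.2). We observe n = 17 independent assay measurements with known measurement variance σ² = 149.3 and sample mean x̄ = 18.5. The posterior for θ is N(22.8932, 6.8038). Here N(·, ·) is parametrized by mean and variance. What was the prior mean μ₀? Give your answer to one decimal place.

μ₀ = 38.0

With known observation variance, the Normal–Normal posterior has precision τ_n = τ₀ + n/σ² and mean μ_n = (τ₀μ₀ + (n/σ²)x̄)/τ_n.
Here τ₀ = 1/30.2 = 0.033113 and τ_data = 17/149.3 = 0.113865, so τ_n = 0.146978.
Rearranging for μ₀: μ₀ = (μ_n·τ_n − τ_data·x̄)/τ₀ = (22.8932·0.146978 − 0.113865·18.5) / 0.033113 = 1.258294/0.033113 ≈ 38.0.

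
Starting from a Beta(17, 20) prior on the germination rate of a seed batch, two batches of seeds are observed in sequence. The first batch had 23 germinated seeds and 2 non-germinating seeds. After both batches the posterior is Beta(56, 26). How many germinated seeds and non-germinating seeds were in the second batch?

16 germinated seeds and 4 non-germinating seeds

Because Beta–binomial updating is additive in the counts, the combined data contributed (α_post−α_prior, β_post−β_prior) successes and failures.
Total across both batches: 56−17=39 germinated seeds, 26−20=6 non-germinating seeds.
Subtract the first batch: 39−23=16 germinated seeds and 6−2=4 non-germinating seeds.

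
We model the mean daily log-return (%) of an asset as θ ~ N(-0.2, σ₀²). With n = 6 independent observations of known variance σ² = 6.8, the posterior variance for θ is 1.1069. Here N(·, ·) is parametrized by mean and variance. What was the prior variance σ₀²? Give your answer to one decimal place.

σ₀² = 47.5

Posterior precision equals prior precision plus data precision: 1/σ_n² = 1/σ₀² + n/σ².
So 1/σ₀² = 1/1.1069 − 6/6.8 = 0.903424 − 0.882353 = 0.021071.
Hence σ₀² = 1/0.021071 ≈ 47.5.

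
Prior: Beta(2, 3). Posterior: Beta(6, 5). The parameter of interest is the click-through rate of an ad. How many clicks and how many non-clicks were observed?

Under Beta–binomial conjugacy the posterior parameters are (α+s, β+f).
So s = 6 − 2 = 4 and f = 5 − 3 = 2.

4 clicks and 2 non-clicks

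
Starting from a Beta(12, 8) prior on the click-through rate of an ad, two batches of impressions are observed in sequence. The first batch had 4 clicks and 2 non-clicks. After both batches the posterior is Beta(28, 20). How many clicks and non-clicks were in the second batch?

12 clicks and 10 non-clicks

Because Beta–binomial updating is additive in the counts, the combined data contributed (α_post−α_prior, β_post−β_prior) successes and failures.
Total across both batches: 28−12=16 clicks, 20−8=12 non-clicks.
Subtract the first batch: 16−4=12 clicks and 12−2=10 non-clicks.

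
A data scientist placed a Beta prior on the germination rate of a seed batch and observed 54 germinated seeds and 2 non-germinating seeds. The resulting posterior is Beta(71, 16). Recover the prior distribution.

Beta(17, 14)

A Beta(a, b) prior with s successes and f failures in binomial data gives a Beta(a+s, b+f) posterior.
Subtract the data counts: 71−54=17, 16−2=14.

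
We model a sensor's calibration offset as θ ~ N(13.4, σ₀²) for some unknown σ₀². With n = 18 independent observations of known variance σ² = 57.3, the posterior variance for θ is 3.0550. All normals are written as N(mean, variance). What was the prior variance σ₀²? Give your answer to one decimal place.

σ₀² = 75.8

Posterior precision equals prior precision plus data precision: 1/σ_n² = 1/σ₀² + n/σ².
So 1/σ₀² = 1/3.0550 − 18/57.3 = 0.327332 − 0.314136 = 0.013196.
Hence σ₀² = 1/0.013196 ≈ 75.8.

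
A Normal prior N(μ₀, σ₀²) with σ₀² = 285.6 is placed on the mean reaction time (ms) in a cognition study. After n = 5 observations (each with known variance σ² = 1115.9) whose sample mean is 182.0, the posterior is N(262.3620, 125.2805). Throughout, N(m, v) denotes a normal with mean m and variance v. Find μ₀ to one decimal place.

With known observation variance, the Normal–Normal posterior has precision τ_n = τ₀ + n/σ² and mean μ_n = (τ₀μ₀ + (n/σ²)x̄)/τ_n.
Here τ₀ = 1/285.6 = 0.003501 and τ_data = 5/1115.9 = 0.004481, so τ_n = 0.007982.
Rearranging for μ₀: μ₀ = (μ_n·τ_n − τ_data·x̄)/τ₀ = (262.3620·0.007982 − 0.004481·182.0) / 0.003501 = 1.278631/0.003501 ≈ 365.2.

μ₀ = 365.2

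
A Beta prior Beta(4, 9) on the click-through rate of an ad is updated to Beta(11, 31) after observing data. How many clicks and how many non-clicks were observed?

7 clicks and 22 non-clicks

Beta is conjugate to the binomial likelihood: posterior = Beta(α+s, β+f).
So s = 11 − 4 = 7 and f = 31 − 9 = 22.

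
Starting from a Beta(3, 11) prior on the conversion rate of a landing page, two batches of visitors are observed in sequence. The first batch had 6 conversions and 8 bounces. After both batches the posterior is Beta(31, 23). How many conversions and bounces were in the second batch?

22 conversions and 4 bounces

Sequential conjugate updates are equivalent to a single update on the pooled data, so total successes = posterior α − prior α and total failures = posterior β − prior β.
Total across both batches: 31−3=28 conversions, 23−11=12 bounces.
Subtract the first batch: 28−6=22 conversions and 12−8=4 bounces.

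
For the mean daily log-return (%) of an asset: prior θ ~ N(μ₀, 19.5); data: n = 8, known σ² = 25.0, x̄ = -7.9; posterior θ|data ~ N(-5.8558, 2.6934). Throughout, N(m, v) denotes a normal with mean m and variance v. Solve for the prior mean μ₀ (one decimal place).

With known observation variance, the Normal–Normal posterior has precision τ_n = τ₀ + n/σ² and mean μ_n = (τ₀μ₀ + (n/σ²)x̄)/τ_n.
Here τ₀ = 1/19.5 = 0.051282 and τ_data = 8/25.0 = 0.320000, so τ_n = 0.371282.
Rearranging for μ₀: μ₀ = (μ_n·τ_n − τ_data·x̄)/τ₀ = (-5.8558·0.371282 − 0.320000·-7.9) / 0.051282 = 0.353847/0.051282 ≈ 6.9.

μ₀ = 6.9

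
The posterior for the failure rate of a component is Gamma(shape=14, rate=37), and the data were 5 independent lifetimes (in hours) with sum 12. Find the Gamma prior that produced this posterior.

Gamma–exponential conjugacy: posterior shape = α + n, posterior rate = β + Σtᵢ.
So α = 14 − 5 = 9 and β = 37 − 12 = 25.

Gamma(shape=9, rate=25)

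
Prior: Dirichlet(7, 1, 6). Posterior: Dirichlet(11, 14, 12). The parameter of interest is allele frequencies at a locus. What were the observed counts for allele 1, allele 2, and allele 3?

counts (4, 13, 6)

For a Dirichlet(α) prior with multinomial counts c, the posterior is Dirichlet(α + c) componentwise.
Counts are posterior − prior componentwise: 11−7=4, 14−1=13, 12−6=6.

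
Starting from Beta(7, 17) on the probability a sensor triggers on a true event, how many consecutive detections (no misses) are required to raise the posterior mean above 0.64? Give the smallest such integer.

After k detections and 0 misses the posterior is Beta(7+k, 17), with mean (7+k)/(7+17+k).
Set (7+k)/(24+k) > 0.64 and solve: k > (0.64·24 − 7)/(1 − 0.64) = 23.222.
The smallest integer exceeding 23.222 is 24.

k = 24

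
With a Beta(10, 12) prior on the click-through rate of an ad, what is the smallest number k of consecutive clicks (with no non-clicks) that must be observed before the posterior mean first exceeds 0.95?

k = 219

After k clicks and 0 non-clicks the posterior is Beta(10+k, 12), with mean (10+k)/(10+12+k).
Set (10+k)/(22+k) > 0.95 and solve: k > (0.95·22 − 10)/(1 − 0.95) = 218.000.
The smallest integer exceeding 218.000 is 219, and checking k=219: (229)/(241) = 0.9502 > 0.95.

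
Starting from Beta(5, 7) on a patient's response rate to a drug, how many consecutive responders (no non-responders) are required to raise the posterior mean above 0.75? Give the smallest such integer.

After k responders and 0 non-responders the posterior is Beta(5+k, 7), with mean (5+k)/(5+7+k).
Set (5+k)/(12+k) > 0.75 and solve: k > (0.75·12 − 5)/(1 − 0.75) = 16.000.
The smallest integer exceeding 16.000 is 17, and checking k=17: (22)/(29) = 0.7586 > 0.75.

k = 17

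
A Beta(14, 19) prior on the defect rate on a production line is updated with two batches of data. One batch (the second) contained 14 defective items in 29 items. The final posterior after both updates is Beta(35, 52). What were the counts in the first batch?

7 defective items and 18 good items

Sequential conjugate updates are equivalent to a single update on the pooled data, so total successes = posterior α − prior α and total failures = posterior β − prior β.
Total across both batches: 35−14=21 defective items, 52−19=33 good items.
Subtract the second batch: 21−14=7 defective items and 33−15=18 good items.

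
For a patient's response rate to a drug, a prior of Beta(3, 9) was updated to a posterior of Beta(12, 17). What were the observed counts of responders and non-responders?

A Beta(a, b) prior with s successes and f failures in binomial data gives a Beta(a+s, b+f) posterior.
Match parameters: s=12−3=9, f=17−9=8.

9 responders and 8 non-responders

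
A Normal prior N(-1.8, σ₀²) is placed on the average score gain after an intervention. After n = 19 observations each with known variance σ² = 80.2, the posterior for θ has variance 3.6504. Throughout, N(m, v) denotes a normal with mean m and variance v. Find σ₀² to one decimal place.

σ₀² = 27.0

Posterior precision equals prior precision plus data precision: 1/σ_n² = 1/σ₀² + n/σ².
So 1/σ₀² = 1/3.6504 − 19/80.2 = 0.273943 − 0.236908 = 0.037035.
Hence σ₀² = 1/0.037035 ≈ 27.0.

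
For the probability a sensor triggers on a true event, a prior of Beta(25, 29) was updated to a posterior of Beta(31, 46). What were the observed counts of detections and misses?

6 detections and 17 misses

Beta is conjugate to the binomial likelihood: posterior = Beta(α+s, β+f).
Match parameters: s=31−25=6, f=46−29=17.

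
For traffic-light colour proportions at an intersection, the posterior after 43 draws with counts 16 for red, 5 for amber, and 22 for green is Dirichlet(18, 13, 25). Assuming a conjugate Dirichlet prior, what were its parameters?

For a Dirichlet(α) prior with multinomial counts c, the posterior is Dirichlet(α + c) componentwise.
Subtract each count from the matching posterior parameter: 18−16=2, 13−5=8, 25−22=3.

Dirichlet(2, 8, 3)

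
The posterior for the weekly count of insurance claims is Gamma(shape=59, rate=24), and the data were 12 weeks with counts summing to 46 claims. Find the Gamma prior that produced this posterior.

Gamma(shape=13, rate=12)

A Gamma(α, β) prior (rate parametrization) on a Poisson rate with n observations summing to S gives posterior Gamma(α+S, β+n).
So α = 59 − 46 = 13 and β = 24 − 12 = 12.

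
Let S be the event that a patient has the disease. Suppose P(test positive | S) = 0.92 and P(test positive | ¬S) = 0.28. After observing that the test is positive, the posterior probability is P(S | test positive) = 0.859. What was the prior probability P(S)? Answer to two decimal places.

In odds form, posterior odds = prior odds × likelihood ratio, so prior odds = posterior odds ÷ LR.
Posterior odds = 0.859/(1−0.859) = 6.0922. LR = 0.92/0.28 = 3.2857.
Prior odds = 6.0922/3.2857 = 1.8542, so P(S) = 1.8542/(1+1.8542) ≈ 0.65.

P(S) = 0.65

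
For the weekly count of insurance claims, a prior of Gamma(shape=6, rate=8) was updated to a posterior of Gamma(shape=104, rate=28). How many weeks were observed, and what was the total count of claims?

n = 20 weeks with total 98 claims

Gamma–Poisson conjugacy: posterior shape = α + Σxᵢ, posterior rate = β + n.
Matching: Σxᵢ = 104 − 6 = 98 and n = 28 − 8 = 20.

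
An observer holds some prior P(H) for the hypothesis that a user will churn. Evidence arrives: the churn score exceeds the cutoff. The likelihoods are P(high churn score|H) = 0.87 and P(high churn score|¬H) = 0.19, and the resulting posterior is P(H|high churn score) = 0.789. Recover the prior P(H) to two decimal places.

In odds form, posterior odds = prior odds × likelihood ratio, so prior odds = posterior odds ÷ LR.
Posterior odds = 0.789/(1−0.789) = 3.7393. LR = 0.87/0.19 = 4.5789.
Prior odds = 3.7393/4.5789 = 0.8166, so P(H) = 0.8166/(1+0.8166) ≈ 0.45.

P(H) = 0.45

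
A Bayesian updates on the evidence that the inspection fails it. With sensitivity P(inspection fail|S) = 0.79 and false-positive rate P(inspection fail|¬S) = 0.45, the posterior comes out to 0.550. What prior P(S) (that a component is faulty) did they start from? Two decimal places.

In odds form, posterior odds = prior odds × likelihood ratio, so prior odds = posterior odds ÷ LR.
Posterior odds = 0.550/(1−0.550) = 1.2222. LR = 0.79/0.45 = 1.7556.
Prior odds = 1.2222/1.7556 = 0.6962, so P(S) = 0.6962/(1+0.6962) ≈ 0.41.

P(S) = 0.41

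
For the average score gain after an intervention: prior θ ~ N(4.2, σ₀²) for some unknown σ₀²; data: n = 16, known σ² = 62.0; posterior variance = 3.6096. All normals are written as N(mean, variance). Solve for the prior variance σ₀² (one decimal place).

For the Normal–Normal model with known σ², precisions add: τ_n = τ₀ + n/σ².
So 1/σ₀² = 1/3.6096 − 16/62.0 = 0.277039 − 0.258065 = 0.018974.
Hence σ₀² = 1/0.018974 ≈ 52.7.

σ₀² = 52.7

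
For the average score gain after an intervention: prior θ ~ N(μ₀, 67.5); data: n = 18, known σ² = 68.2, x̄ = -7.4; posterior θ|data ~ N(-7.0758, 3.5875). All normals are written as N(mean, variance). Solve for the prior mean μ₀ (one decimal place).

μ₀ = -1.3

With known observation variance, the Normal–Normal posterior has precision τ_n = τ₀ + n/σ² and mean μ_n = (τ₀μ₀ + (n/σ²)x̄)/τ_n.
Here τ₀ = 1/67.5 = 0.014815 and τ_data = 18/68.2 = 0.263930, so τ_n = 0.278745.
Rearranging for μ₀: μ₀ = (μ_n·τ_n − τ_data·x̄)/τ₀ = (-7.0758·0.278745 − 0.263930·-7.4) / 0.014815 = -0.019262/0.014815 ≈ -1.3.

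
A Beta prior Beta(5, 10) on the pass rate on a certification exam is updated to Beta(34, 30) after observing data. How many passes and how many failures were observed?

Beta is conjugate to the binomial likelihood: posterior = Beta(α+s, β+f).
So s = 34 − 5 = 29 and f = 30 − 10 = 20.

29 passes and 20 failures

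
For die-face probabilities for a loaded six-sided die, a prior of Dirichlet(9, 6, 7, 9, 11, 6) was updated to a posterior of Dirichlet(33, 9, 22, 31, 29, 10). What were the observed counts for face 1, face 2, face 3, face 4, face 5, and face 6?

For a Dirichlet(α) prior with multinomial counts c, the posterior is Dirichlet(α + c) componentwise.
Counts are posterior − prior componentwise: 33−9=24, 9−6=3, 22−7=15, 31−9=22, 29−11=18, 10−6=4.

counts (24, 3, 15, 22, 18, 4)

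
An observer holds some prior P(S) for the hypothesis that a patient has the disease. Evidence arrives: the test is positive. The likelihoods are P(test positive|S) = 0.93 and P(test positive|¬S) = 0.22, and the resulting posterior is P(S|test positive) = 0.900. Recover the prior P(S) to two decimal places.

In odds form, posterior odds = prior odds × likelihood ratio, so prior odds = posterior odds ÷ LR.
Posterior odds = 0.900/(1−0.900) = 9.0000. LR = 0.93/0.22 = 4.2273.
Prior odds = 9.0000/4.2273 = 2.1290, so P(S) = 2.1290/(1+2.1290) ≈ 0.68.

P(S) = 0.68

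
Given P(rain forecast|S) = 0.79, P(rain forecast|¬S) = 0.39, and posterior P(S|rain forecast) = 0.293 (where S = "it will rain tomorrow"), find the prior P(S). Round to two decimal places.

P(S) = 0.17

Bayes' rule in odds form gives O(S|E) = O(S)·[P(E|S)/P(E|¬S)], hence O(S) = O(S|E)/LR.
Posterior odds = 0.293/(1−0.293) = 0.4144. LR = 0.79/0.39 = 2.0256.
Prior odds = 0.4144/2.0256 = 0.2046, so P(S) = 0.2046/(1+0.2046) ≈ 0.17.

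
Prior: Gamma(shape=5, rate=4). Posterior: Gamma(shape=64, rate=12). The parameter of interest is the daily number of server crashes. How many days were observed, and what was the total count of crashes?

n = 8 days with total 59 crashes

Gamma–Poisson conjugacy: posterior shape = α + Σxᵢ, posterior rate = β + n.
Matching: Σxᵢ = 64 − 5 = 59 and n = 12 − 4 = 8.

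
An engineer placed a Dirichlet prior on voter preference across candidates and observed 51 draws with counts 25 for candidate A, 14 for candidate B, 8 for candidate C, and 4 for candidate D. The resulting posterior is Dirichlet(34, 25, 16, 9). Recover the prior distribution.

Dirichlet(9, 11, 8, 5)

For a Dirichlet(α) prior with multinomial counts c, the posterior is Dirichlet(α + c) componentwise.
Subtract each count from the matching posterior parameter: 34−25=9, 25−14=11, 16−8=8, 9−4=5.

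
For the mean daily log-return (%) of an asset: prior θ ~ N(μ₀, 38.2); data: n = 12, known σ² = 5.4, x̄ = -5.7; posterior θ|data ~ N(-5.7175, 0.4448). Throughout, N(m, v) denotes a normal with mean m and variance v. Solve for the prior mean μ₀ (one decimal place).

The posterior mean is a precision-weighted average: μ_n = (τ₀μ₀ + τ_data·x̄)/(τ₀+τ_data), with τ₀=1/σ₀² and τ_data=n/σ².
Here τ₀ = 1/38.2 = 0.026178 and τ_data = 12/5.4 = 2.222222, so τ_n = 2.248400.
Rearranging for μ₀: μ₀ = (μ_n·τ_n − τ_data·x̄)/τ₀ = (-5.7175·2.248400 − 2.222222·-5.7) / 0.026178 = -0.188562/0.026178 ≈ -7.2.

μ₀ = -7.2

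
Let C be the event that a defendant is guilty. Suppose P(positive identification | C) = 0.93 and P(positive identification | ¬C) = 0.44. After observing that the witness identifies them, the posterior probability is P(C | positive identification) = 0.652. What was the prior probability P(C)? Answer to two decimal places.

Bayes' rule in odds form gives O(C|E) = O(C)·[P(E|C)/P(E|¬C)], hence O(C) = O(C|E)/LR.
Posterior odds = 0.652/(1−0.652) = 1.8736. LR = 0.93/0.44 = 2.1136.
Prior odds = 1.8736/2.1136 = 0.8864, so P(C) = 0.8864/(1+0.8864) ≈ 0.47.

P(C) = 0.47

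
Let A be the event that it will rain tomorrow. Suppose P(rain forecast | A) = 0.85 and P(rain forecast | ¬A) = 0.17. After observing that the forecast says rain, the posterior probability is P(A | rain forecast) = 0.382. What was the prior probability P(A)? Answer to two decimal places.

P(A) = 0.11

Bayes' rule in odds form gives O(A|E) = O(A)·[P(E|A)/P(E|¬A)], hence O(A) = O(A|E)/LR.
Posterior odds = 0.382/(1−0.382) = 0.6181. LR = 0.85/0.17 = 5.0000.
Prior odds = 0.6181/5.0000 = 0.1236, so P(A) = 0.1236/(1+0.1236) ≈ 0.11.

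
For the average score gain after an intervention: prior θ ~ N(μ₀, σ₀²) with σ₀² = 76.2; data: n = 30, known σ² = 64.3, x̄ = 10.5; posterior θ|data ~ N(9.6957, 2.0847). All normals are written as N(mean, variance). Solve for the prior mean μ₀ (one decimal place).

μ₀ = -18.9

With known observation variance, the Normal–Normal posterior has precision τ_n = τ₀ + n/σ² and mean μ_n = (τ₀μ₀ + (n/σ²)x̄)/τ_n.
Here τ₀ = 1/76.2 = 0.013123 and τ_data = 30/64.3 = 0.466563, so τ_n = 0.479686.
Rearranging for μ₀: μ₀ = (μ_n·τ_n − τ_data·x̄)/τ₀ = (9.6957·0.479686 − 0.466563·10.5) / 0.013123 = -0.248020/0.013123 ≈ -18.9.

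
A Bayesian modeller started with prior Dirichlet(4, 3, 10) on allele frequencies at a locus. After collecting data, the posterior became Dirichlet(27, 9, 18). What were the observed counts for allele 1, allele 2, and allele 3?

For a Dirichlet(α) prior with multinomial counts c, the posterior is Dirichlet(α + c) componentwise.
Counts are posterior − prior componentwise: 27−4=23, 9−3=6, 18−10=8.

counts (23, 6, 8)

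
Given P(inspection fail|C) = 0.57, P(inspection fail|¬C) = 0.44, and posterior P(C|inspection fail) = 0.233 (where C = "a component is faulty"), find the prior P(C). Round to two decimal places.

P(C) = 0.19

Bayes' rule in odds form gives O(C|E) = O(C)·[P(E|C)/P(E|¬C)], hence O(C) = O(C|E)/LR.
Posterior odds = 0.233/(1−0.233) = 0.3038. LR = 0.57/0.44 = 1.2955.
Prior odds = 0.3038/1.2955 = 0.2345, so P(C) = 0.2345/(1+0.2345) ≈ 0.19.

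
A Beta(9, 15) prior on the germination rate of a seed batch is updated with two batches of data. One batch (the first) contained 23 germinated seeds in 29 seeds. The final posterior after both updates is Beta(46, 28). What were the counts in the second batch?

14 germinated seeds and 7 non-germinating seeds

Sequential conjugate updates are equivalent to a single update on the pooled data, so total successes = posterior α − prior α and total failures = posterior β − prior β.
Total across both batches: 46−9=37 germinated seeds, 28−15=13 non-germinating seeds.
Subtract the first batch: 37−23=14 germinated seeds and 13−6=7 non-germinating seeds.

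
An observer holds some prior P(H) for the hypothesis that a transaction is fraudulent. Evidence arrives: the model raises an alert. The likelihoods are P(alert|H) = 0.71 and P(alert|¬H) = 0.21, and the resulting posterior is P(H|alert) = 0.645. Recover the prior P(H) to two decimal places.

P(H) = 0.35

In odds form, posterior odds = prior odds × likelihood ratio, so prior odds = posterior odds ÷ LR.
Posterior odds = 0.645/(1−0.645) = 1.8169. LR = 0.71/0.21 = 3.3810.
Prior odds = 1.8169/3.3810 = 0.5374, so P(H) = 0.5374/(1+0.5374) ≈ 0.35.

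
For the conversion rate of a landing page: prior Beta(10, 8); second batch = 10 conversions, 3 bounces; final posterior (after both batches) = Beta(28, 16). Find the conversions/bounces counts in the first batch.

Because Beta–binomial updating is additive in the counts, the combined data contributed (α_post−α_prior, β_post−β_prior) successes and failures.
Total across both batches: 28−10=18 conversions, 16−8=8 bounces.
Subtract the second batch: 18−10=8 conversions and 8−3=5 bounces.

8 conversions and 5 bounces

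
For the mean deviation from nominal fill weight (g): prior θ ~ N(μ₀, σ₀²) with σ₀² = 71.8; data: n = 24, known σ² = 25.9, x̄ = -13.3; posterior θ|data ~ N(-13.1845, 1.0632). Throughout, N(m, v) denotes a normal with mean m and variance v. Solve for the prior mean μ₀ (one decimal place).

With known observation variance, the Normal–Normal posterior has precision τ_n = τ₀ + n/σ² and mean μ_n = (τ₀μ₀ + (n/σ²)x̄)/τ_n.
Here τ₀ = 1/71.8 = 0.013928 and τ_data = 24/25.9 = 0.926641, so τ_n = 0.940569.
Rearranging for μ₀: μ₀ = (μ_n·τ_n − τ_data·x̄)/τ₀ = (-13.1845·0.940569 − 0.926641·-13.3) / 0.013928 = -0.076607/0.013928 ≈ -5.5.

μ₀ = -5.5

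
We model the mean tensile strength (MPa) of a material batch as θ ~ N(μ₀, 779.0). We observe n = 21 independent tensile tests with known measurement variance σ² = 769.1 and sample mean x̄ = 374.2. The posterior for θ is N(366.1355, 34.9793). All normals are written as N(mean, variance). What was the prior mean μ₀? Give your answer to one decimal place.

μ₀ = 194.6

The posterior mean is a precision-weighted average: μ_n = (τ₀μ₀ + τ_data·x̄)/(τ₀+τ_data), with τ₀=1/σ₀² and τ_data=n/σ².
Here τ₀ = 1/779.0 = 0.001284 and τ_data = 21/769.1 = 0.027305, so τ_n = 0.028589.
Rearranging for μ₀: μ₀ = (μ_n·τ_n − τ_data·x̄)/τ₀ = (366.1355·0.028589 − 0.027305·374.2) / 0.001284 = 0.249917/0.001284 ≈ 194.6.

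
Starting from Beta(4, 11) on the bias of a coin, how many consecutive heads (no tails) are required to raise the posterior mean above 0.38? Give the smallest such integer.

After k heads and 0 tails the posterior is Beta(4+k, 11), with mean (4+k)/(4+11+k).
Set (4+k)/(15+k) > 0.38 and solve: k > (0.38·15 − 4)/(1 − 0.38) = 2.742.
The smallest integer exceeding 2.742 is 3.

k = 3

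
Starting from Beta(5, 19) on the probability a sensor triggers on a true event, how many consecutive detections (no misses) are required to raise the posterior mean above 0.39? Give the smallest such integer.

After k detections and 0 misses the posterior is Beta(5+k, 19), with mean (5+k)/(5+19+k).
Set (5+k)/(24+k) > 0.39 and solve: k > (0.39·24 − 5)/(1 − 0.39) = 7.148.
The smallest integer exceeding 7.148 is 8, and checking k=8: (13)/(32) = 0.4062 > 0.39.

k = 8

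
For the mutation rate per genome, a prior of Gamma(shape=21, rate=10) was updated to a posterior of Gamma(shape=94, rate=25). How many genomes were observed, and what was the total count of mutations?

A Gamma(α, β) prior (rate parametrization) on a Poisson rate with n observations summing to S gives posterior Gamma(α+S, β+n).
Matching: Σxᵢ = 94 − 21 = 73 and n = 25 − 10 = 15.

n = 15 genomes with total 73 mutations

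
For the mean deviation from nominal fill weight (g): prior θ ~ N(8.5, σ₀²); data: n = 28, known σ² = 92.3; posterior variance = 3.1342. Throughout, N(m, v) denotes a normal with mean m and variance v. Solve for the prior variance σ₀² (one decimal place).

Posterior precision equals prior precision plus data precision: 1/σ_n² = 1/σ₀² + n/σ².
So 1/σ₀² = 1/3.1342 − 28/92.3 = 0.319061 − 0.303359 = 0.015702.
Hence σ₀² = 1/0.015702 ≈ 63.7.

σ₀² = 63.7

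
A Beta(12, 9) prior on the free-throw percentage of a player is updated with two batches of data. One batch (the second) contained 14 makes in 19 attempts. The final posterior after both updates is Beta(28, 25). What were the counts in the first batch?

Because Beta–binomial updating is additive in the counts, the combined data contributed (α_post−α_prior, β_post−β_prior) successes and failures.
Total across both batches: 28−12=16 makes, 25−9=16 misses.
Subtract the second batch: 16−14=2 makes and 16−5=11 misses.

2 makes and 11 misses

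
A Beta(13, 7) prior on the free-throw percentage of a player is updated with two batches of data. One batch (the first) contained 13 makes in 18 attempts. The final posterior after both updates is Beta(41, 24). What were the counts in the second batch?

15 makes and 12 misses

Sequential conjugate updates are equivalent to a single update on the pooled data, so total successes = posterior α − prior α and total failures = posterior β − prior β.
Total across both batches: 41−13=28 makes, 24−7=17 misses.
Subtract the first batch: 28−13=15 makes and 17−5=12 misses.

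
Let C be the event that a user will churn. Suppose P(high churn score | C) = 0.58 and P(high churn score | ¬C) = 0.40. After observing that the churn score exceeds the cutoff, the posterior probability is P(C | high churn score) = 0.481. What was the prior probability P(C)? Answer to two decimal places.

P(C) = 0.39

In odds form, posterior odds = prior odds × likelihood ratio, so prior odds = posterior odds ÷ LR.
Posterior odds = 0.481/(1−0.481) = 0.9268. LR = 0.58/0.40 = 1.4500.
Prior odds = 0.9268/1.4500 = 0.6392, so P(C) = 0.6392/(1+0.6392) ≈ 0.39.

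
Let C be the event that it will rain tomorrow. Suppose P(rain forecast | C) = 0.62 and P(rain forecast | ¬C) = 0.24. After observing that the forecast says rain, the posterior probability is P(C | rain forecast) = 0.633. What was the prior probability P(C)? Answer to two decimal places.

Bayes' rule in odds form gives O(C|E) = O(C)·[P(E|C)/P(E|¬C)], hence O(C) = O(C|E)/LR.
Posterior odds = 0.633/(1−0.633) = 1.7248. LR = 0.62/0.24 = 2.5833.
Prior odds = 1.7248/2.5833 = 0.6677, so P(C) = 0.6677/(1+0.6677) ≈ 0.40.

P(C) = 0.40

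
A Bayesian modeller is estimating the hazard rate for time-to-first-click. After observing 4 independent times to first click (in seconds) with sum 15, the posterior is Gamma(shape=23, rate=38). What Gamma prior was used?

Gamma(shape=19, rate=23)

Gamma–exponential conjugacy: posterior shape = α + n, posterior rate = β + Σtᵢ.
So α = 23 − 4 = 19 and β = 38 − 15 = 23.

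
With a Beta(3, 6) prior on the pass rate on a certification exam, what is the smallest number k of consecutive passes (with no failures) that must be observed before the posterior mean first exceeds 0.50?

k = 4

After k passes and 0 failures the posterior is Beta(3+k, 6), with mean (3+k)/(3+6+k).
Set (3+k)/(9+k) > 0.50 and solve: k > (0.50·9 − 3)/(1 − 0.50) = 3.000.
The smallest integer exceeding 3.000 is 4, and checking k=4: (7)/(13) = 0.5385 > 0.50.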